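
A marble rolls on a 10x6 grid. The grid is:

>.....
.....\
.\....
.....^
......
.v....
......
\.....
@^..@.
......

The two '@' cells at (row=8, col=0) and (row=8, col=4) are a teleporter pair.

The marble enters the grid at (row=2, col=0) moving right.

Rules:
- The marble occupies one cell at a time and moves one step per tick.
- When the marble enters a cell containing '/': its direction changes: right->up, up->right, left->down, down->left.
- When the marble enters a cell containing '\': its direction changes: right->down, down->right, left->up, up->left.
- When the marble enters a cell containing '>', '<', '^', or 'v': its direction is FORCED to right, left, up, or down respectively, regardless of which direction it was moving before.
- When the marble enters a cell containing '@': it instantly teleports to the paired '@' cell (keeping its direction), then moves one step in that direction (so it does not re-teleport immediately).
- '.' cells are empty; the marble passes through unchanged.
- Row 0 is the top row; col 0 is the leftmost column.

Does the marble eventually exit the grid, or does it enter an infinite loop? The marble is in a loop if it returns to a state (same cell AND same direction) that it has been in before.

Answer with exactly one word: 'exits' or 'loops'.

Answer: loops

Derivation:
Step 1: enter (2,0), '.' pass, move right to (2,1)
Step 2: enter (2,1), '\' deflects right->down, move down to (3,1)
Step 3: enter (3,1), '.' pass, move down to (4,1)
Step 4: enter (4,1), '.' pass, move down to (5,1)
Step 5: enter (5,1), 'v' forces down->down, move down to (6,1)
Step 6: enter (6,1), '.' pass, move down to (7,1)
Step 7: enter (7,1), '.' pass, move down to (8,1)
Step 8: enter (8,1), '^' forces down->up, move up to (7,1)
Step 9: enter (7,1), '.' pass, move up to (6,1)
Step 10: enter (6,1), '.' pass, move up to (5,1)
Step 11: enter (5,1), 'v' forces up->down, move down to (6,1)
Step 12: at (6,1) dir=down — LOOP DETECTED (seen before)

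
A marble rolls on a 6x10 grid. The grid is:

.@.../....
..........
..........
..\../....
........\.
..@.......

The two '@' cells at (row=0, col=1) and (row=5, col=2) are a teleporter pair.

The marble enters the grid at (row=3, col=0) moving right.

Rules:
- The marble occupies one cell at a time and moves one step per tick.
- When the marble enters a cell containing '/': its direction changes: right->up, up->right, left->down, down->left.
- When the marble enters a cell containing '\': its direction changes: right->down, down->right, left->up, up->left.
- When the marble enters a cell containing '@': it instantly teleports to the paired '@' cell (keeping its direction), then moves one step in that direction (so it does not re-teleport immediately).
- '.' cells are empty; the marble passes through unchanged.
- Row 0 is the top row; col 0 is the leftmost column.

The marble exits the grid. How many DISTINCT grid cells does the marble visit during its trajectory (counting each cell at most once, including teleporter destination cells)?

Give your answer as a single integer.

Step 1: enter (3,0), '.' pass, move right to (3,1)
Step 2: enter (3,1), '.' pass, move right to (3,2)
Step 3: enter (3,2), '\' deflects right->down, move down to (4,2)
Step 4: enter (4,2), '.' pass, move down to (5,2)
Step 5: enter (5,2), '@' teleport (5,2)->(0,1), also enter (0,1), move down to (1,1)
Step 6: enter (1,1), '.' pass, move down to (2,1)
Step 7: enter (2,1), '.' pass, move down to (3,1)
Step 8: enter (3,1), '.' pass, move down to (4,1)
Step 9: enter (4,1), '.' pass, move down to (5,1)
Step 10: enter (5,1), '.' pass, move down to (6,1)
Step 11: at (6,1) — EXIT via bottom edge, pos 1
Distinct cells visited: 10 (path length 11)

Answer: 10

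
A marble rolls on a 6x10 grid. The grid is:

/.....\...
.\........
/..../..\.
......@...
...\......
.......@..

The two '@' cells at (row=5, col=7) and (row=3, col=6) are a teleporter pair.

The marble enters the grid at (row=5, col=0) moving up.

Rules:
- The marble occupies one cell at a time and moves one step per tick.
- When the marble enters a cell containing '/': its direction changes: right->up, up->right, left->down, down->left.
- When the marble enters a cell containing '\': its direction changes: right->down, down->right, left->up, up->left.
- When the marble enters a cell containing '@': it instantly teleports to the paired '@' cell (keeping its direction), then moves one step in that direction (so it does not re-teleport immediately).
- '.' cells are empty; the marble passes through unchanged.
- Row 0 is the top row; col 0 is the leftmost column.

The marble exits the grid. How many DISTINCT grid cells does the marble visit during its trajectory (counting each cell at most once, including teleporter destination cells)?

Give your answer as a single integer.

Answer: 11

Derivation:
Step 1: enter (5,0), '.' pass, move up to (4,0)
Step 2: enter (4,0), '.' pass, move up to (3,0)
Step 3: enter (3,0), '.' pass, move up to (2,0)
Step 4: enter (2,0), '/' deflects up->right, move right to (2,1)
Step 5: enter (2,1), '.' pass, move right to (2,2)
Step 6: enter (2,2), '.' pass, move right to (2,3)
Step 7: enter (2,3), '.' pass, move right to (2,4)
Step 8: enter (2,4), '.' pass, move right to (2,5)
Step 9: enter (2,5), '/' deflects right->up, move up to (1,5)
Step 10: enter (1,5), '.' pass, move up to (0,5)
Step 11: enter (0,5), '.' pass, move up to (-1,5)
Step 12: at (-1,5) — EXIT via top edge, pos 5
Distinct cells visited: 11 (path length 11)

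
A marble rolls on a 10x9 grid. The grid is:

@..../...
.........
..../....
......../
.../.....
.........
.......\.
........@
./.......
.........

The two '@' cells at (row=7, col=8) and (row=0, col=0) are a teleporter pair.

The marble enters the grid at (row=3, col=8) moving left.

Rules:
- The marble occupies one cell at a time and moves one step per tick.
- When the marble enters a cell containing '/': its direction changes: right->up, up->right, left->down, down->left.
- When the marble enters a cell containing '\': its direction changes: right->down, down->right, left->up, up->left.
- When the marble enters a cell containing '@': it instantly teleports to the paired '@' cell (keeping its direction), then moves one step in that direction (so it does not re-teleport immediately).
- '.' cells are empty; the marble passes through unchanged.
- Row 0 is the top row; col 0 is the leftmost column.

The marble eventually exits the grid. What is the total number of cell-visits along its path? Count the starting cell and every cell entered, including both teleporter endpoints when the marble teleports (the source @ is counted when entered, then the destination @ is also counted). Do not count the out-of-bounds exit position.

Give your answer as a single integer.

Answer: 15

Derivation:
Step 1: enter (3,8), '/' deflects left->down, move down to (4,8)
Step 2: enter (4,8), '.' pass, move down to (5,8)
Step 3: enter (5,8), '.' pass, move down to (6,8)
Step 4: enter (6,8), '.' pass, move down to (7,8)
Step 5: enter (7,8), '@' teleport (7,8)->(0,0), also enter (0,0), move down to (1,0)
Step 6: enter (1,0), '.' pass, move down to (2,0)
Step 7: enter (2,0), '.' pass, move down to (3,0)
Step 8: enter (3,0), '.' pass, move down to (4,0)
Step 9: enter (4,0), '.' pass, move down to (5,0)
Step 10: enter (5,0), '.' pass, move down to (6,0)
Step 11: enter (6,0), '.' pass, move down to (7,0)
Step 12: enter (7,0), '.' pass, move down to (8,0)
Step 13: enter (8,0), '.' pass, move down to (9,0)
Step 14: enter (9,0), '.' pass, move down to (10,0)
Step 15: at (10,0) — EXIT via bottom edge, pos 0
Path length (cell visits): 15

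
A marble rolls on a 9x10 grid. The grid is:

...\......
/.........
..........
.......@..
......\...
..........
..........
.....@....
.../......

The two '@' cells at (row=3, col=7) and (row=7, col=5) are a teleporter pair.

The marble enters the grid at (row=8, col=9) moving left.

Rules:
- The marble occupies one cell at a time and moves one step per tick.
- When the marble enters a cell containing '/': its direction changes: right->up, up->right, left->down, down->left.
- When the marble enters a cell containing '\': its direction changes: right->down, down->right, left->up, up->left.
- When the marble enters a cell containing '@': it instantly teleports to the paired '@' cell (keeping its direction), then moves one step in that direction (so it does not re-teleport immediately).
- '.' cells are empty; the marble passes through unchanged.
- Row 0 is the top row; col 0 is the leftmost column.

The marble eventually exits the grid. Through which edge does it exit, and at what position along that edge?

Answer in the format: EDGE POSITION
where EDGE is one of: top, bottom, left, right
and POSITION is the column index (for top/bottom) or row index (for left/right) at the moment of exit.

Step 1: enter (8,9), '.' pass, move left to (8,8)
Step 2: enter (8,8), '.' pass, move left to (8,7)
Step 3: enter (8,7), '.' pass, move left to (8,6)
Step 4: enter (8,6), '.' pass, move left to (8,5)
Step 5: enter (8,5), '.' pass, move left to (8,4)
Step 6: enter (8,4), '.' pass, move left to (8,3)
Step 7: enter (8,3), '/' deflects left->down, move down to (9,3)
Step 8: at (9,3) — EXIT via bottom edge, pos 3

Answer: bottom 3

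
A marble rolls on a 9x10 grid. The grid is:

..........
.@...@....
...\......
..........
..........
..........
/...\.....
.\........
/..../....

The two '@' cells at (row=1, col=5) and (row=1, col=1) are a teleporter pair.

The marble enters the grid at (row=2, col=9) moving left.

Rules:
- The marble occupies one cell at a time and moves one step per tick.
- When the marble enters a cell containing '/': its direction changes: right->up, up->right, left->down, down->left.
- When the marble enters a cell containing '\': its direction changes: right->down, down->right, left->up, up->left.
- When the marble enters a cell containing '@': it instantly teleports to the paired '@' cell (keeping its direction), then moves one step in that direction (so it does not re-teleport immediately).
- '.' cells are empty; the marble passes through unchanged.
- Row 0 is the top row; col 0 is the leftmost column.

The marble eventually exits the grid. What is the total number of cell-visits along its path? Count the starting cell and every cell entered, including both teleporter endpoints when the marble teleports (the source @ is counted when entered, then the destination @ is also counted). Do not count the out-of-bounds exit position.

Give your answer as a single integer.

Step 1: enter (2,9), '.' pass, move left to (2,8)
Step 2: enter (2,8), '.' pass, move left to (2,7)
Step 3: enter (2,7), '.' pass, move left to (2,6)
Step 4: enter (2,6), '.' pass, move left to (2,5)
Step 5: enter (2,5), '.' pass, move left to (2,4)
Step 6: enter (2,4), '.' pass, move left to (2,3)
Step 7: enter (2,3), '\' deflects left->up, move up to (1,3)
Step 8: enter (1,3), '.' pass, move up to (0,3)
Step 9: enter (0,3), '.' pass, move up to (-1,3)
Step 10: at (-1,3) — EXIT via top edge, pos 3
Path length (cell visits): 9

Answer: 9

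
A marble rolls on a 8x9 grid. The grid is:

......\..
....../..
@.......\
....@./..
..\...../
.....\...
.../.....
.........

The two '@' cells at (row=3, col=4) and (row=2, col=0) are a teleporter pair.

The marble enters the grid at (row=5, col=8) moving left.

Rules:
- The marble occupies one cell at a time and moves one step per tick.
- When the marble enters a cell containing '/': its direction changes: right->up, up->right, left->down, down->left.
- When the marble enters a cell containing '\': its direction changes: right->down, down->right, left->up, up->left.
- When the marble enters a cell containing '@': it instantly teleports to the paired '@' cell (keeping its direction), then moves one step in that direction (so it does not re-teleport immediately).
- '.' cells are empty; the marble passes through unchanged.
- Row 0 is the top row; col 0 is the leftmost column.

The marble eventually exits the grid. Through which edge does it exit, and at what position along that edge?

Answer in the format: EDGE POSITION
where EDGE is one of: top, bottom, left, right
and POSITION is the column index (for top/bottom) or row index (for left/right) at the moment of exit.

Step 1: enter (5,8), '.' pass, move left to (5,7)
Step 2: enter (5,7), '.' pass, move left to (5,6)
Step 3: enter (5,6), '.' pass, move left to (5,5)
Step 4: enter (5,5), '\' deflects left->up, move up to (4,5)
Step 5: enter (4,5), '.' pass, move up to (3,5)
Step 6: enter (3,5), '.' pass, move up to (2,5)
Step 7: enter (2,5), '.' pass, move up to (1,5)
Step 8: enter (1,5), '.' pass, move up to (0,5)
Step 9: enter (0,5), '.' pass, move up to (-1,5)
Step 10: at (-1,5) — EXIT via top edge, pos 5

Answer: top 5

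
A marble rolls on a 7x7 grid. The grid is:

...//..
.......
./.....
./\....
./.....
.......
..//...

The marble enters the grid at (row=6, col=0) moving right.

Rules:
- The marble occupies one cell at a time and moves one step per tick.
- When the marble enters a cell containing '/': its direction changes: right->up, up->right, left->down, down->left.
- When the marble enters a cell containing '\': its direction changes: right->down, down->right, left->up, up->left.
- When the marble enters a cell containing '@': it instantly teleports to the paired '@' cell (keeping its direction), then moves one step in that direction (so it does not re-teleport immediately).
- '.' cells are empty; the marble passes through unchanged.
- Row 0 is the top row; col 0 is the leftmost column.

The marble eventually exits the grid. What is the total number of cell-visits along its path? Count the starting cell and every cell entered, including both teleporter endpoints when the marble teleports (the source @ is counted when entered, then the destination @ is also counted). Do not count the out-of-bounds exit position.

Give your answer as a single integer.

Step 1: enter (6,0), '.' pass, move right to (6,1)
Step 2: enter (6,1), '.' pass, move right to (6,2)
Step 3: enter (6,2), '/' deflects right->up, move up to (5,2)
Step 4: enter (5,2), '.' pass, move up to (4,2)
Step 5: enter (4,2), '.' pass, move up to (3,2)
Step 6: enter (3,2), '\' deflects up->left, move left to (3,1)
Step 7: enter (3,1), '/' deflects left->down, move down to (4,1)
Step 8: enter (4,1), '/' deflects down->left, move left to (4,0)
Step 9: enter (4,0), '.' pass, move left to (4,-1)
Step 10: at (4,-1) — EXIT via left edge, pos 4
Path length (cell visits): 9

Answer: 9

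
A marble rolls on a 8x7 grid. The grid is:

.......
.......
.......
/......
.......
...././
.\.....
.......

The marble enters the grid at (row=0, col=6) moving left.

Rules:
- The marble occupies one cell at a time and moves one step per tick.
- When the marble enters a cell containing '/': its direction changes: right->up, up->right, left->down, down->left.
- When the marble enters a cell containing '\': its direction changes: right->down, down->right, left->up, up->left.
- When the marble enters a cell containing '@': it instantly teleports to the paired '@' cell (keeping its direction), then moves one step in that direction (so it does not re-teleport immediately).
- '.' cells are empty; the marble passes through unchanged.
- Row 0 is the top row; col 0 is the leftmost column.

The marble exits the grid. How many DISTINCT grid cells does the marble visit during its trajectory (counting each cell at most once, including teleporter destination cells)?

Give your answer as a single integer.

Answer: 7

Derivation:
Step 1: enter (0,6), '.' pass, move left to (0,5)
Step 2: enter (0,5), '.' pass, move left to (0,4)
Step 3: enter (0,4), '.' pass, move left to (0,3)
Step 4: enter (0,3), '.' pass, move left to (0,2)
Step 5: enter (0,2), '.' pass, move left to (0,1)
Step 6: enter (0,1), '.' pass, move left to (0,0)
Step 7: enter (0,0), '.' pass, move left to (0,-1)
Step 8: at (0,-1) — EXIT via left edge, pos 0
Distinct cells visited: 7 (path length 7)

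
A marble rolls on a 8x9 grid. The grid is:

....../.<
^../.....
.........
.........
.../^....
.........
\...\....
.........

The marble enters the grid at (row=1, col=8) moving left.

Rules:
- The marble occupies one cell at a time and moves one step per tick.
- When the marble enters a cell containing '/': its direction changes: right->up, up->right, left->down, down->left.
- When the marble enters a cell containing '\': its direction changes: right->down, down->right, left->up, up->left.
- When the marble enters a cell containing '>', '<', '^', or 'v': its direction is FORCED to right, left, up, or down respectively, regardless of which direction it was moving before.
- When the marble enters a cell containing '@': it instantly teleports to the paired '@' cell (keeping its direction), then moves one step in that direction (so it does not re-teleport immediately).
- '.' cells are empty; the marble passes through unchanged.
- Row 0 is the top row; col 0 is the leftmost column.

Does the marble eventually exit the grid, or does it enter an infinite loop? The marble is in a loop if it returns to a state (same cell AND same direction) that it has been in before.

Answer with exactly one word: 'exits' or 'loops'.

Answer: exits

Derivation:
Step 1: enter (1,8), '.' pass, move left to (1,7)
Step 2: enter (1,7), '.' pass, move left to (1,6)
Step 3: enter (1,6), '.' pass, move left to (1,5)
Step 4: enter (1,5), '.' pass, move left to (1,4)
Step 5: enter (1,4), '.' pass, move left to (1,3)
Step 6: enter (1,3), '/' deflects left->down, move down to (2,3)
Step 7: enter (2,3), '.' pass, move down to (3,3)
Step 8: enter (3,3), '.' pass, move down to (4,3)
Step 9: enter (4,3), '/' deflects down->left, move left to (4,2)
Step 10: enter (4,2), '.' pass, move left to (4,1)
Step 11: enter (4,1), '.' pass, move left to (4,0)
Step 12: enter (4,0), '.' pass, move left to (4,-1)
Step 13: at (4,-1) — EXIT via left edge, pos 4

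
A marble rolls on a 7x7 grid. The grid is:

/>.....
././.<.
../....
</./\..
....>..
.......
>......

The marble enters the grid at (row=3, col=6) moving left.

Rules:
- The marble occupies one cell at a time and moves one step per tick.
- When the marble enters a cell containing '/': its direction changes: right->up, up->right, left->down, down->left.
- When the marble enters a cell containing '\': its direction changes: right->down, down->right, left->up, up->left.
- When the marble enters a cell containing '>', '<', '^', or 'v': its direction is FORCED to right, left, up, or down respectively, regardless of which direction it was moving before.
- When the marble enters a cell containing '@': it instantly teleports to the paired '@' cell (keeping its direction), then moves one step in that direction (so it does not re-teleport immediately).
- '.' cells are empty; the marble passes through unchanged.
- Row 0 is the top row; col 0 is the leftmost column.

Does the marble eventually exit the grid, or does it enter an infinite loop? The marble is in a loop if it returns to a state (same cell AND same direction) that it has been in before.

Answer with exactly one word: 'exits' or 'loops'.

Step 1: enter (3,6), '.' pass, move left to (3,5)
Step 2: enter (3,5), '.' pass, move left to (3,4)
Step 3: enter (3,4), '\' deflects left->up, move up to (2,4)
Step 4: enter (2,4), '.' pass, move up to (1,4)
Step 5: enter (1,4), '.' pass, move up to (0,4)
Step 6: enter (0,4), '.' pass, move up to (-1,4)
Step 7: at (-1,4) — EXIT via top edge, pos 4

Answer: exits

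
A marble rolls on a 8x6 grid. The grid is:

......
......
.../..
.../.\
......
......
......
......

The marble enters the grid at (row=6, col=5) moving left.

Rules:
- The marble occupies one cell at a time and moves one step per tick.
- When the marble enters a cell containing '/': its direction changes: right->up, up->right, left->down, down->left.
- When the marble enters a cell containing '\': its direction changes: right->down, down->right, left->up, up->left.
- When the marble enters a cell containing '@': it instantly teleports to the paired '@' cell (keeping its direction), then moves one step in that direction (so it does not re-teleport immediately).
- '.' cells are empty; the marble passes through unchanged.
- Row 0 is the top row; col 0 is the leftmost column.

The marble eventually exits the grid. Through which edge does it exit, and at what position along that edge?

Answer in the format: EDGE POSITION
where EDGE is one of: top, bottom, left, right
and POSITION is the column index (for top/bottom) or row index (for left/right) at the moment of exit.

Step 1: enter (6,5), '.' pass, move left to (6,4)
Step 2: enter (6,4), '.' pass, move left to (6,3)
Step 3: enter (6,3), '.' pass, move left to (6,2)
Step 4: enter (6,2), '.' pass, move left to (6,1)
Step 5: enter (6,1), '.' pass, move left to (6,0)
Step 6: enter (6,0), '.' pass, move left to (6,-1)
Step 7: at (6,-1) — EXIT via left edge, pos 6

Answer: left 6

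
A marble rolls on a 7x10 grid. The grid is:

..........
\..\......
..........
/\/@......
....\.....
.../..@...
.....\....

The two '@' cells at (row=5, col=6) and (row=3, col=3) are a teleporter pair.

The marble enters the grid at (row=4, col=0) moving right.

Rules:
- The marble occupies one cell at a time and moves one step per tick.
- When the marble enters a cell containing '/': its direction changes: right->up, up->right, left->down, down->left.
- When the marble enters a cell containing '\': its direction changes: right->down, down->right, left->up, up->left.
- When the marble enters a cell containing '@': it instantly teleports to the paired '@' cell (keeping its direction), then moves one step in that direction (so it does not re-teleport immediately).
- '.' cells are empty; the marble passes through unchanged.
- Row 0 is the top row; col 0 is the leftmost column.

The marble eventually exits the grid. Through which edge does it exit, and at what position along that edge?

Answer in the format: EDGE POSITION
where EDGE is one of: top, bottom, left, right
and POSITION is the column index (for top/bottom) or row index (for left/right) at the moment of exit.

Answer: bottom 4

Derivation:
Step 1: enter (4,0), '.' pass, move right to (4,1)
Step 2: enter (4,1), '.' pass, move right to (4,2)
Step 3: enter (4,2), '.' pass, move right to (4,3)
Step 4: enter (4,3), '.' pass, move right to (4,4)
Step 5: enter (4,4), '\' deflects right->down, move down to (5,4)
Step 6: enter (5,4), '.' pass, move down to (6,4)
Step 7: enter (6,4), '.' pass, move down to (7,4)
Step 8: at (7,4) — EXIT via bottom edge, pos 4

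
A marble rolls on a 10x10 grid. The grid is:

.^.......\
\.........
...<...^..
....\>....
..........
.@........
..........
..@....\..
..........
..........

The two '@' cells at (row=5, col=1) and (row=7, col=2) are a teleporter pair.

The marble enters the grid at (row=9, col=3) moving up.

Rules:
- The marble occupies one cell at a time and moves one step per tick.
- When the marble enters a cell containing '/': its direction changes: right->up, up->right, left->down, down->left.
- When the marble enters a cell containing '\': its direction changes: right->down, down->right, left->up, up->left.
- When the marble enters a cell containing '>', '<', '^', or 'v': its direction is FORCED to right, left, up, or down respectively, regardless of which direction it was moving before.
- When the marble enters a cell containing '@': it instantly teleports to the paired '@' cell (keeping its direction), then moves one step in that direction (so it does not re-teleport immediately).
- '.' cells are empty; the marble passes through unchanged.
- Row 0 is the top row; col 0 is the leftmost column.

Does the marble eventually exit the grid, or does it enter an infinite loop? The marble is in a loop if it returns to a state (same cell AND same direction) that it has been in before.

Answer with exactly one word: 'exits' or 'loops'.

Answer: exits

Derivation:
Step 1: enter (9,3), '.' pass, move up to (8,3)
Step 2: enter (8,3), '.' pass, move up to (7,3)
Step 3: enter (7,3), '.' pass, move up to (6,3)
Step 4: enter (6,3), '.' pass, move up to (5,3)
Step 5: enter (5,3), '.' pass, move up to (4,3)
Step 6: enter (4,3), '.' pass, move up to (3,3)
Step 7: enter (3,3), '.' pass, move up to (2,3)
Step 8: enter (2,3), '<' forces up->left, move left to (2,2)
Step 9: enter (2,2), '.' pass, move left to (2,1)
Step 10: enter (2,1), '.' pass, move left to (2,0)
Step 11: enter (2,0), '.' pass, move left to (2,-1)
Step 12: at (2,-1) — EXIT via left edge, pos 2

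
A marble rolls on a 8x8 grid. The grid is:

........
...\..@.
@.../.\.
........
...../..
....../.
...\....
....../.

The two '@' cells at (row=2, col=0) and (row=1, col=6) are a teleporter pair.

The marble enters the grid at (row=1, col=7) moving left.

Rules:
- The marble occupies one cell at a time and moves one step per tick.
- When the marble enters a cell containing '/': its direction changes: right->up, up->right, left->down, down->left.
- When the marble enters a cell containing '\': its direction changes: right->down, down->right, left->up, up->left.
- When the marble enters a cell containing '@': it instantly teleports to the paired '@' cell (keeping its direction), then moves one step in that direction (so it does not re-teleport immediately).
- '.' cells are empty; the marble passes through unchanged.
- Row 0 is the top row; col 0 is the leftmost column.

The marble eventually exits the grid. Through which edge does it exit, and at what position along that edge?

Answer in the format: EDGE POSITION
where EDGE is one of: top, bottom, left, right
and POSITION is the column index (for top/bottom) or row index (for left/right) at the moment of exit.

Step 1: enter (1,7), '.' pass, move left to (1,6)
Step 2: enter (1,6), '@' teleport (1,6)->(2,0), also enter (2,0), move left to (2,-1)
Step 3: at (2,-1) — EXIT via left edge, pos 2

Answer: left 2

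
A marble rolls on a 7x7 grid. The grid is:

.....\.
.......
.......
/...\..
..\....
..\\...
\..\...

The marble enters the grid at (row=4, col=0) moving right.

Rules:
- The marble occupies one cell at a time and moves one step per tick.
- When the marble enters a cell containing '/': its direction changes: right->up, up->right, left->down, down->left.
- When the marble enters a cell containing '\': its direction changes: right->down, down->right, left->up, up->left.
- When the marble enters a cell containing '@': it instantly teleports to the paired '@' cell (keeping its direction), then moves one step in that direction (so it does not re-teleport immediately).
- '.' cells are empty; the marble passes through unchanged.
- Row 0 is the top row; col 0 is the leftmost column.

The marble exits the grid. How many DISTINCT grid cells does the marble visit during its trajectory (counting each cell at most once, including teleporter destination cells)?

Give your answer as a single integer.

Step 1: enter (4,0), '.' pass, move right to (4,1)
Step 2: enter (4,1), '.' pass, move right to (4,2)
Step 3: enter (4,2), '\' deflects right->down, move down to (5,2)
Step 4: enter (5,2), '\' deflects down->right, move right to (5,3)
Step 5: enter (5,3), '\' deflects right->down, move down to (6,3)
Step 6: enter (6,3), '\' deflects down->right, move right to (6,4)
Step 7: enter (6,4), '.' pass, move right to (6,5)
Step 8: enter (6,5), '.' pass, move right to (6,6)
Step 9: enter (6,6), '.' pass, move right to (6,7)
Step 10: at (6,7) — EXIT via right edge, pos 6
Distinct cells visited: 9 (path length 9)

Answer: 9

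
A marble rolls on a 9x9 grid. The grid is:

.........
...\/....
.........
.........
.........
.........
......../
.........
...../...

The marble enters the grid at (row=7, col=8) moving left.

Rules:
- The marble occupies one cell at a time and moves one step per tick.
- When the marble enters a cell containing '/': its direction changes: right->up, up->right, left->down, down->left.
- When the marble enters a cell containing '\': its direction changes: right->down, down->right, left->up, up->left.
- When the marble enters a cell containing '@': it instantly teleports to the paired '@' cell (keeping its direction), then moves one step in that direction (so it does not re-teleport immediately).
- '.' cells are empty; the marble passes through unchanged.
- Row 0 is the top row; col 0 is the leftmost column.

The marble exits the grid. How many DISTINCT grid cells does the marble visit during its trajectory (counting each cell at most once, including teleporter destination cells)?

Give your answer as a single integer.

Answer: 9

Derivation:
Step 1: enter (7,8), '.' pass, move left to (7,7)
Step 2: enter (7,7), '.' pass, move left to (7,6)
Step 3: enter (7,6), '.' pass, move left to (7,5)
Step 4: enter (7,5), '.' pass, move left to (7,4)
Step 5: enter (7,4), '.' pass, move left to (7,3)
Step 6: enter (7,3), '.' pass, move left to (7,2)
Step 7: enter (7,2), '.' pass, move left to (7,1)
Step 8: enter (7,1), '.' pass, move left to (7,0)
Step 9: enter (7,0), '.' pass, move left to (7,-1)
Step 10: at (7,-1) — EXIT via left edge, pos 7
Distinct cells visited: 9 (path length 9)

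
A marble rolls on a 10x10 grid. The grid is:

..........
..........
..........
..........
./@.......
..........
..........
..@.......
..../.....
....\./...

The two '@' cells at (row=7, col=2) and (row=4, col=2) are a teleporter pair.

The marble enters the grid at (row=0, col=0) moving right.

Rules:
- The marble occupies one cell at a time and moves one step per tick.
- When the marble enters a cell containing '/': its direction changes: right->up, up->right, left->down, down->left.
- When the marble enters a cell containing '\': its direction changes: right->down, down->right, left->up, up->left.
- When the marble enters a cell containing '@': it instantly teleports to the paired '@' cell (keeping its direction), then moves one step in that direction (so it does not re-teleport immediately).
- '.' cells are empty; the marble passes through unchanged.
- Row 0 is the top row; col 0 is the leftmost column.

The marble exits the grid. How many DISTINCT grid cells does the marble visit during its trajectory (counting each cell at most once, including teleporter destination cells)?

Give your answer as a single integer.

Step 1: enter (0,0), '.' pass, move right to (0,1)
Step 2: enter (0,1), '.' pass, move right to (0,2)
Step 3: enter (0,2), '.' pass, move right to (0,3)
Step 4: enter (0,3), '.' pass, move right to (0,4)
Step 5: enter (0,4), '.' pass, move right to (0,5)
Step 6: enter (0,5), '.' pass, move right to (0,6)
Step 7: enter (0,6), '.' pass, move right to (0,7)
Step 8: enter (0,7), '.' pass, move right to (0,8)
Step 9: enter (0,8), '.' pass, move right to (0,9)
Step 10: enter (0,9), '.' pass, move right to (0,10)
Step 11: at (0,10) — EXIT via right edge, pos 0
Distinct cells visited: 10 (path length 10)

Answer: 10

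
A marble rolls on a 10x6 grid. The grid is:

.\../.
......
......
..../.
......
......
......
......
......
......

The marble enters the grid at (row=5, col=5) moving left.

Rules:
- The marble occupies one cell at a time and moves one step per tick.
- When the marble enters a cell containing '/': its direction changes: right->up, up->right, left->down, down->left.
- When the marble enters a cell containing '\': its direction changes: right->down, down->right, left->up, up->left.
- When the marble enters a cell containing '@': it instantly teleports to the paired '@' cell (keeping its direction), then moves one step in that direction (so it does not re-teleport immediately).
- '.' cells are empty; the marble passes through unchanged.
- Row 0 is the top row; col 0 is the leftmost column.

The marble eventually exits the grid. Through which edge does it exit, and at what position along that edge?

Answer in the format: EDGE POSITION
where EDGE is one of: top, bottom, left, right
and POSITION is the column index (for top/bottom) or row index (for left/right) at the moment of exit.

Step 1: enter (5,5), '.' pass, move left to (5,4)
Step 2: enter (5,4), '.' pass, move left to (5,3)
Step 3: enter (5,3), '.' pass, move left to (5,2)
Step 4: enter (5,2), '.' pass, move left to (5,1)
Step 5: enter (5,1), '.' pass, move left to (5,0)
Step 6: enter (5,0), '.' pass, move left to (5,-1)
Step 7: at (5,-1) — EXIT via left edge, pos 5

Answer: left 5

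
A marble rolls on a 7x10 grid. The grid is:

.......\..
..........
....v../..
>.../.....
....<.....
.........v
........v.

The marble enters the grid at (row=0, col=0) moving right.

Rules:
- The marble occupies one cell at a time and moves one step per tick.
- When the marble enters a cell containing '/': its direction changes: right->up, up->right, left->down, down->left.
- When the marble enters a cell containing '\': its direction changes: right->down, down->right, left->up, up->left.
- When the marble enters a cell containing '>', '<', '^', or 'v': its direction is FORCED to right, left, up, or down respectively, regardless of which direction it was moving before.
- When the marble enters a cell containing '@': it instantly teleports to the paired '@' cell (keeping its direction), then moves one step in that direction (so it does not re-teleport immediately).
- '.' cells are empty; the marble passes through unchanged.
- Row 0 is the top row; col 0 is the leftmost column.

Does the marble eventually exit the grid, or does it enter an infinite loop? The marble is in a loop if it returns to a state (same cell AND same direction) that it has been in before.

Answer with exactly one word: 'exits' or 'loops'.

Step 1: enter (0,0), '.' pass, move right to (0,1)
Step 2: enter (0,1), '.' pass, move right to (0,2)
Step 3: enter (0,2), '.' pass, move right to (0,3)
Step 4: enter (0,3), '.' pass, move right to (0,4)
Step 5: enter (0,4), '.' pass, move right to (0,5)
Step 6: enter (0,5), '.' pass, move right to (0,6)
Step 7: enter (0,6), '.' pass, move right to (0,7)
Step 8: enter (0,7), '\' deflects right->down, move down to (1,7)
Step 9: enter (1,7), '.' pass, move down to (2,7)
Step 10: enter (2,7), '/' deflects down->left, move left to (2,6)
Step 11: enter (2,6), '.' pass, move left to (2,5)
Step 12: enter (2,5), '.' pass, move left to (2,4)
Step 13: enter (2,4), 'v' forces left->down, move down to (3,4)
Step 14: enter (3,4), '/' deflects down->left, move left to (3,3)
Step 15: enter (3,3), '.' pass, move left to (3,2)
Step 16: enter (3,2), '.' pass, move left to (3,1)
Step 17: enter (3,1), '.' pass, move left to (3,0)
Step 18: enter (3,0), '>' forces left->right, move right to (3,1)
Step 19: enter (3,1), '.' pass, move right to (3,2)
Step 20: enter (3,2), '.' pass, move right to (3,3)
Step 21: enter (3,3), '.' pass, move right to (3,4)
Step 22: enter (3,4), '/' deflects right->up, move up to (2,4)
Step 23: enter (2,4), 'v' forces up->down, move down to (3,4)
Step 24: at (3,4) dir=down — LOOP DETECTED (seen before)

Answer: loops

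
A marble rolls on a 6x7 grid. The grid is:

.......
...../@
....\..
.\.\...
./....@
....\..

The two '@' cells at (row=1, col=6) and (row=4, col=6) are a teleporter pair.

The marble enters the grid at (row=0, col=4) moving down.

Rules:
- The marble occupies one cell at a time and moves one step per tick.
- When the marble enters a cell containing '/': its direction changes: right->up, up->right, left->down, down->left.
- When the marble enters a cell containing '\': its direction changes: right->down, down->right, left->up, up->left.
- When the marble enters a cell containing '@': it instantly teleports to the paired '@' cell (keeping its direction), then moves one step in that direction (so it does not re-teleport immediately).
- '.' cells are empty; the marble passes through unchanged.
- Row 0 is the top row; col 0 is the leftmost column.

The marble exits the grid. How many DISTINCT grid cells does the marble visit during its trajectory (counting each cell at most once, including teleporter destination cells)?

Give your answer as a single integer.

Step 1: enter (0,4), '.' pass, move down to (1,4)
Step 2: enter (1,4), '.' pass, move down to (2,4)
Step 3: enter (2,4), '\' deflects down->right, move right to (2,5)
Step 4: enter (2,5), '.' pass, move right to (2,6)
Step 5: enter (2,6), '.' pass, move right to (2,7)
Step 6: at (2,7) — EXIT via right edge, pos 2
Distinct cells visited: 5 (path length 5)

Answer: 5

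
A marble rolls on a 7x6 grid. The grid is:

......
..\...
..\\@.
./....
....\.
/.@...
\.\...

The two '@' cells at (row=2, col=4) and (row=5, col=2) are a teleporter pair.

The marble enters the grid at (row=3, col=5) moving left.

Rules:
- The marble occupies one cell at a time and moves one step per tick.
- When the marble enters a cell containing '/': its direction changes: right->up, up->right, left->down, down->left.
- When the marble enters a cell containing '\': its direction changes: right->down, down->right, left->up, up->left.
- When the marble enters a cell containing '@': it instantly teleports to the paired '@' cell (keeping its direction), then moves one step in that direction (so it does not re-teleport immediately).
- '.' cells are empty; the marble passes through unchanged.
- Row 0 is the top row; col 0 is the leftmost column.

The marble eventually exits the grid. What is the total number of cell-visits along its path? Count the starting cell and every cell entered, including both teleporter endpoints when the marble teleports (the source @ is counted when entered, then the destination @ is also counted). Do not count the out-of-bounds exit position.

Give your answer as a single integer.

Step 1: enter (3,5), '.' pass, move left to (3,4)
Step 2: enter (3,4), '.' pass, move left to (3,3)
Step 3: enter (3,3), '.' pass, move left to (3,2)
Step 4: enter (3,2), '.' pass, move left to (3,1)
Step 5: enter (3,1), '/' deflects left->down, move down to (4,1)
Step 6: enter (4,1), '.' pass, move down to (5,1)
Step 7: enter (5,1), '.' pass, move down to (6,1)
Step 8: enter (6,1), '.' pass, move down to (7,1)
Step 9: at (7,1) — EXIT via bottom edge, pos 1
Path length (cell visits): 8

Answer: 8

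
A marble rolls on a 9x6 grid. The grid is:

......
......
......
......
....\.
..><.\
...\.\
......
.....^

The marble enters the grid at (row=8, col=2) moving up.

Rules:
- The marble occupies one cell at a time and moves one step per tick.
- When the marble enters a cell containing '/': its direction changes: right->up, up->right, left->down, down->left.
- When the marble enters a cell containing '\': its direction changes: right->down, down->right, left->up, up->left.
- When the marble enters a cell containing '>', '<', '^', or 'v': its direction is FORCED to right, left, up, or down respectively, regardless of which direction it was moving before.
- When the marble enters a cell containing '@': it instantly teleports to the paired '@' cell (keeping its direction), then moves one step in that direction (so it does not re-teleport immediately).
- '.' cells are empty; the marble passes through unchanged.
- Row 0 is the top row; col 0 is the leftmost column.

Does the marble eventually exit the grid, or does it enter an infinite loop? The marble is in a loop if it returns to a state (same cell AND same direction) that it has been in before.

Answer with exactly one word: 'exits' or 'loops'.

Answer: loops

Derivation:
Step 1: enter (8,2), '.' pass, move up to (7,2)
Step 2: enter (7,2), '.' pass, move up to (6,2)
Step 3: enter (6,2), '.' pass, move up to (5,2)
Step 4: enter (5,2), '>' forces up->right, move right to (5,3)
Step 5: enter (5,3), '<' forces right->left, move left to (5,2)
Step 6: enter (5,2), '>' forces left->right, move right to (5,3)
Step 7: at (5,3) dir=right — LOOP DETECTED (seen before)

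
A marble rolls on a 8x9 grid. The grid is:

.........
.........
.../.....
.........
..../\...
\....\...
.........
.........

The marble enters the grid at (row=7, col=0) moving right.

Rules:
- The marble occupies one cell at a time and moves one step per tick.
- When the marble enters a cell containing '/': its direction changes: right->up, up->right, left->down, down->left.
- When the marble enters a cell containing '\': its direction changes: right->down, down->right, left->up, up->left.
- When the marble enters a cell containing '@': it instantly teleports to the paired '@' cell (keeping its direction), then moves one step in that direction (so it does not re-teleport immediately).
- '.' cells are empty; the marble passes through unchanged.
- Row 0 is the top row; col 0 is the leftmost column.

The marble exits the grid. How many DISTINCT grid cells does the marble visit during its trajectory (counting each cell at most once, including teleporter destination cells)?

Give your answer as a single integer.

Step 1: enter (7,0), '.' pass, move right to (7,1)
Step 2: enter (7,1), '.' pass, move right to (7,2)
Step 3: enter (7,2), '.' pass, move right to (7,3)
Step 4: enter (7,3), '.' pass, move right to (7,4)
Step 5: enter (7,4), '.' pass, move right to (7,5)
Step 6: enter (7,5), '.' pass, move right to (7,6)
Step 7: enter (7,6), '.' pass, move right to (7,7)
Step 8: enter (7,7), '.' pass, move right to (7,8)
Step 9: enter (7,8), '.' pass, move right to (7,9)
Step 10: at (7,9) — EXIT via right edge, pos 7
Distinct cells visited: 9 (path length 9)

Answer: 9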